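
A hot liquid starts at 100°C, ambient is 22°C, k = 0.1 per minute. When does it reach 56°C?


From T(t) = T_a + (T₀ - T_a)e^(-kt), set T(t) = 56:
(56 - 22) / (100 - 22) = e^(-0.1t), so t = -ln(0.436)/0.1 ≈ 8.3 minutes.


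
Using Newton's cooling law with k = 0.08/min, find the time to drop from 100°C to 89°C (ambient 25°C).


From T(t) = T_a + (T₀ - T_a)e^(-kt), set T(t) = 89:
(89 - 25) / (100 - 25) = e^(-0.08t), so t = -ln(0.853)/0.08 ≈ 2.0 minutes.


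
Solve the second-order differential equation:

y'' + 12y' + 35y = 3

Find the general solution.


Characteristic roots of r² + 12r + 35 = 0 are -5, -7.
y_h = C₁e^(-5x) + C₂e^(-7x).
Constant forcing; try y_p = A. Then 35A = 3 ⇒ A = 3/35.
General solution: y = C₁e^(-5x) + C₂e^(-7x) + 3/35.


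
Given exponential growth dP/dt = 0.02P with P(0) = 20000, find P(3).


The ODE dP/dt = 0.02P has solution P(t) = P(0)e^(0.02t).
Substitute P(0) = 20000 and t = 3: P(3) = 20000 e^(0.06) ≈ 21237.


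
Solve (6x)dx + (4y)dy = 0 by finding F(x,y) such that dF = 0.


Check exactness: ∂M/∂y = 0 and ∂N/∂x = 0; equal, so the equation is exact.
Integrate M with respect to x (treating y as constant): ∫M dx = 3x^2 + h(y).
Differentiate w.r.t. y and set equal to N: the x-dependent terms already match, leaving h'(y) = 4y. Integrate: h(y) = 2y^2.
So F(x,y) = 2y^2 + 3x^2.
General solution: 2y^2 + 3x^2 = C.


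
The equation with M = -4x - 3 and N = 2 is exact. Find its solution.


Check exactness: ∂M/∂y = 0 and ∂N/∂x = 0; equal, so the equation is exact.
Integrate M with respect to x (treating y as constant): ∫M dx = -2x^2 - 3x + h(y).
Differentiate w.r.t. y and set equal to N: the x-dependent terms already match, leaving h'(y) = 2. Integrate: h(y) = 2y.
So F(x,y) = -2x^2 - 3x + 2y.
General solution: -2x^2 - 3x + 2y = C.


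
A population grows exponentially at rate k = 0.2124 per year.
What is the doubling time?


Exponential growth: P(t) = P₀ e^(0.2124t). Set P(t)/P₀ = 2: e^(0.2124t) = 2.
Solve: t = ln(2)/0.2124 ≈ 3.26 years.


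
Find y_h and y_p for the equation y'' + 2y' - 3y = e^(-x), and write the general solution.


Characteristic roots of r² + 2r - 3 = 0 are -3, 1.
y_h = C₁e^(-3x) + C₂e^(x).
Forcing exponent -1 is not a characteristic root; try y_p = Ae^(-x).
Substitute: A·(1 + (2)·-1 + (-3)) = A·-4 = 1, so A = -1/4.
General solution: y = C₁e^(-3x) + C₂e^(x) - (1/4)e^(-x).


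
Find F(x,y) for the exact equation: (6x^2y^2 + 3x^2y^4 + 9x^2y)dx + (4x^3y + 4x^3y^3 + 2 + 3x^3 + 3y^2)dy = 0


Check exactness: ∂M/∂y = 12x^2y + 12x^2y^3 + 9x^2 and ∂N/∂x = 12x^2y + 12x^2y^3 + 9x^2; equal, so the equation is exact.
Integrate M with respect to x (treating y as constant): ∫M dx = 2x^3y^2 + x^3y^4 + 3x^3y + h(y).
Differentiate w.r.t. y and set equal to N: the x-dependent terms already match, leaving h'(y) = 2 + 3y^2. Integrate: h(y) = 2y + y^3.
So F(x,y) = 2x^3y^2 + x^3y^4 + 2y + 3x^3y + y^3.
General solution: 2x^3y^2 + x^3y^4 + 2y + 3x^3y + y^3 = C.


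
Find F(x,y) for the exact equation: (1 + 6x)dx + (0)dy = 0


Check exactness: ∂M/∂y = 0 and ∂N/∂x = 0; equal, so the equation is exact.
Integrate M with respect to x (treating y as constant): ∫M dx = x + 3x^2 + h(y).
Differentiate w.r.t. y and set equal to N: all terms match, so h'(y) = 0 and h is a constant absorbed into C.
General solution: x + 3x^2 = C.


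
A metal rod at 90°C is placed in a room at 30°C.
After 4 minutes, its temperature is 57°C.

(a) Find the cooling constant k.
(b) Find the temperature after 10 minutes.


Newton's law: T(t) = T_a + (T₀ - T_a)e^(-kt).
(a) Use T(4) = 57: (57 - 30)/(90 - 30) = e^(-k·4), so k = -ln(0.450)/4 ≈ 0.1996.
(b) Apply k to t = 10: T(10) = 30 + (60)e^(-1.996) ≈ 38.2°C.


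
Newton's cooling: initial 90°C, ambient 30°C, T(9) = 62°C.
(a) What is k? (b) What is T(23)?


Newton's law: T(t) = T_a + (T₀ - T_a)e^(-kt).
(a) Use T(9) = 62: (62 - 30)/(90 - 30) = e^(-k·9), so k = -ln(0.533)/9 ≈ 0.0698.
(b) Apply k to t = 23: T(23) = 30 + (60)e^(-1.606) ≈ 42.0°C.


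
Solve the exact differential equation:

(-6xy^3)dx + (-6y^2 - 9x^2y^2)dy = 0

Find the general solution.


Check exactness: ∂M/∂y = -18xy^2 and ∂N/∂x = -18xy^2; equal, so the equation is exact.
Integrate M with respect to x (treating y as constant): ∫M dx = -3x^2y^3 + h(y).
Differentiate w.r.t. y and set equal to N: the x-dependent terms already match, leaving h'(y) = -6y^2. Integrate: h(y) = -2y^3.
So F(x,y) = -2y^3 - 3x^2y^3.
General solution: -2y^3 - 3x^2y^3 = C.


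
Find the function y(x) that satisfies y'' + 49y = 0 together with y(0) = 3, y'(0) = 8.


Characteristic roots of r² + 49 = 0 are ±7i, so y = C₁cos(7x) + C₂sin(7x).
Apply y(0) = 3: C₁ = 3. Differentiate and apply y'(0) = 8: 7·C₂ = 8, so C₂ = 8/7.
Particular solution: y = 3cos(7x) + (8/7)sin(7x).


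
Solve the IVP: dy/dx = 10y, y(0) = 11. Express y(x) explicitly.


General solution of y' = 10y is y = Ce^(10x).
Apply y(0) = 11: C = 11.
Particular solution: y = 11e^(10x).


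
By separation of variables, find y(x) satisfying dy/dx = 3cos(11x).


g(y) = 1, so integrate directly: y = ∫ 3cos(11x) dx = (3/11)sin(11x) + C.


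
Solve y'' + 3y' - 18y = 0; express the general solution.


Characteristic equation: r² + 3r - 18 = 0.
Factor: (r - 3)(r + 6) = 0 ⇒ r = 3, -6 (distinct real).
General solution: y = C₁e^(3x) + C₂e^(-6x).


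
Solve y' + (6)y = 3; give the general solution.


P(x) = 6, Q(x) = 3; integrating factor μ = e^(6x).
(μ y)' = 3e^(6x) ⇒ μ y = (1/2)e^(6x) + C.
Divide by μ: y = 1/2 + Ce^(-6x).


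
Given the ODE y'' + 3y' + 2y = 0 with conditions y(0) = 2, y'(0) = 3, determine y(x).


Characteristic roots of r² + 3r + 2 = 0 are -2, -1.
General solution y = c₁ e^(-2x) + c₂ e^(-x).
Apply y(0) = 2: c₁ + c₂ = 2. Apply y'(0) = 3: -2 c₁ - 1 c₂ = 3.
Solve: c₁ = -5, c₂ = 7.
Particular solution: y = -5e^(-2x) + 7e^(-x).


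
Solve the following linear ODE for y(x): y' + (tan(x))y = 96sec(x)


P(x) = tan(x) ⇒ μ = e^(∫tan(x)dx) = sec(x).
(sec(x) y)' = 96sec²(x) ⇒ sec(x) y = 96tan(x) + C.
Multiply by cos(x): y = 96sin(x) + C·cos(x).


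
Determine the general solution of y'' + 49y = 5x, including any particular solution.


Homogeneous: r² + 49 = 0 ⇒ r = ±7i, y_h = C₁cos(7x) + C₂sin(7x).
Polynomial forcing; try y_p = Ax + B. Then y_p'' + 49 y_p = 49(Ax + B) = 5x, so B = 0 and A = 5/49.
General solution: y = C₁cos(7x) + C₂sin(7x) + (5/49)x.


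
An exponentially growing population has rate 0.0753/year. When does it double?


Exponential growth: P(t) = P₀ e^(0.0753t). Set P(t)/P₀ = 2: e^(0.0753t) = 2.
Solve: t = ln(2)/0.0753 ≈ 9.21 years.


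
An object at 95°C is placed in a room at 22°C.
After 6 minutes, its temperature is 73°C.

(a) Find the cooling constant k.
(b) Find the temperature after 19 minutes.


Newton's law: T(t) = T_a + (T₀ - T_a)e^(-kt).
(a) Use T(6) = 73: (73 - 22)/(95 - 22) = e^(-k·6), so k = -ln(0.699)/6 ≈ 0.0598.
(b) Apply k to t = 19: T(19) = 22 + (73)e^(-1.136) ≈ 45.4°C.


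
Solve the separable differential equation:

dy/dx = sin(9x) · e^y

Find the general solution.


Separate: e^(-y) dy = sin(9x) dx.
Integrate: -e^(-y) = -(1/9)cos(9x) + C₀.
Rearrange: e^(-y) = (1/9)cos(9x) + C.


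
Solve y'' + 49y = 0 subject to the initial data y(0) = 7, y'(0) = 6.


Characteristic roots of r² + 49 = 0 are ±7i, so y = C₁cos(7x) + C₂sin(7x).
Apply y(0) = 7: C₁ = 7. Differentiate and apply y'(0) = 6: 7·C₂ = 6, so C₂ = 6/7.
Particular solution: y = 7cos(7x) + (6/7)sin(7x).


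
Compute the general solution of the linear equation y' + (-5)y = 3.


P(x) = -5 ⇒ μ = e^(-5x).
(μ y)' = 3e^(-5x) ⇒ μ y = -(3/5)e^(-5x) + C.
Divide by μ: y = -3/5 + Ce^(5x).


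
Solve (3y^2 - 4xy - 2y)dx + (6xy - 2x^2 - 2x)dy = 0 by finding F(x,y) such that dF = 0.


Check exactness: ∂M/∂y = 6y - 4x - 2 and ∂N/∂x = 6y - 4x - 2; equal, so the equation is exact.
Integrate M with respect to x (treating y as constant): ∫M dx = 3xy^2 - 2x^2y - 2xy + h(y).
Differentiate w.r.t. y and set equal to N: all terms match, so h'(y) = 0 and h is a constant absorbed into C.
General solution: 3xy^2 - 2x^2y - 2xy = C.


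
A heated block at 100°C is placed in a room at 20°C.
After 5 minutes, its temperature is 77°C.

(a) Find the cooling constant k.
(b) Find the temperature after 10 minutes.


Newton's law: T(t) = T_a + (T₀ - T_a)e^(-kt).
(a) Use T(5) = 77: (77 - 20)/(100 - 20) = e^(-k·5), so k = -ln(0.713)/5 ≈ 0.0678.
(b) Apply k to t = 10: T(10) = 20 + (80)e^(-0.678) ≈ 60.6°C.


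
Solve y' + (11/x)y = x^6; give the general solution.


P(x) = 11/x ⇒ μ = x^11.
(x^11 y)' = x^17 ⇒ x^11 y = x^18/(18) + C.
Solve for y: y = (1/18)x^7 + C/x^11.


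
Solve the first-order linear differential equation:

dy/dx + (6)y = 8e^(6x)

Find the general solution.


P(x) = 6 ⇒ μ = e^(6x).
(μ y)' = 8e^(12x) ⇒ μ y = (8/12)e^(12x) + C.
Divide by μ: y = (2/3)e^(6x) + Ce^(-6x).


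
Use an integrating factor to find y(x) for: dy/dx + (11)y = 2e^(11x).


P(x) = 11 ⇒ μ = e^(11x).
(μ y)' = 2e^(22x) ⇒ μ y = (2/22)e^(22x) + C.
Divide by μ: y = (1/11)e^(11x) + Ce^(-11x).


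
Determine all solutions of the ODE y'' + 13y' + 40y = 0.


Characteristic equation: r² + 13r + 40 = 0.
Factor: (r + 5)(r + 8) = 0 ⇒ r = -5, -8 (distinct real).
General solution: y = C₁e^(-5x) + C₂e^(-8x).


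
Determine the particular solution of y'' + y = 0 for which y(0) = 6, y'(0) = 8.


Characteristic roots of r² + 1 = 0 are ±1i, so y = C₁cos(x) + C₂sin(x).
Apply y(0) = 6: C₁ = 6. Differentiate and apply y'(0) = 8: 1·C₂ = 8, so C₂ = 8.
Particular solution: y = 6cos(x) + 8sin(x).


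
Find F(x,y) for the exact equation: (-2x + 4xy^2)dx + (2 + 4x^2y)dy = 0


Check exactness: ∂M/∂y = 8xy and ∂N/∂x = 8xy; equal, so the equation is exact.
Integrate M with respect to x (treating y as constant): ∫M dx = -x^2 + 2x^2y^2 + h(y).
Differentiate w.r.t. y and set equal to N: the x-dependent terms already match, leaving h'(y) = 2. Integrate: h(y) = 2y.
So F(x,y) = 2y - x^2 + 2x^2y^2.
General solution: 2y - x^2 + 2x^2y^2 = C.


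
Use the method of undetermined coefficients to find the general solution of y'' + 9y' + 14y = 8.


Characteristic roots of r² + 9r + 14 = 0 are -2, -7.
y_h = C₁e^(-2x) + C₂e^(-7x).
Constant forcing; try y_p = A. Then 14A = 8 ⇒ A = 4/7.
General solution: y = C₁e^(-2x) + C₂e^(-7x) + 4/7.


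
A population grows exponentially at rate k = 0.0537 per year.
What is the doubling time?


Exponential growth: P(t) = P₀ e^(0.0537t). Set P(t)/P₀ = 2: e^(0.0537t) = 2.
Solve: t = ln(2)/0.0537 ≈ 12.91 years.


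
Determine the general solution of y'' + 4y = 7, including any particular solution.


Homogeneous part: r² + 4 = 0 ⇒ r = ±2i, so y_h = C₁cos(2x) + C₂sin(2x).
Try constant y_p = A; plug in: 4A = 7 ⇒ A = 7/4.
General solution: y = C₁cos(2x) + C₂sin(2x) + 7/4.


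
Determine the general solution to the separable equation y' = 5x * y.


Separate variables: dy/y = 5x dx.
Integrate: ln|y| = (5/2)x^2 + C₀.
Exponentiate: y = Ce^((5/2)x^2).


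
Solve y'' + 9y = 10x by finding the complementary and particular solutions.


Homogeneous: r² + 9 = 0 ⇒ r = ±3i, y_h = C₁cos(3x) + C₂sin(3x).
Polynomial forcing; try y_p = Ax + B. Then y_p'' + 9 y_p = 9(Ax + B) = 10x, so B = 0 and A = 10/9.
General solution: y = C₁cos(3x) + C₂sin(3x) + (10/9)x.


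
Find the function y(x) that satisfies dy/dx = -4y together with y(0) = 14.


General solution of y' = -4y is y = Ce^(-4x).
Apply y(0) = 14: C = 14.
Particular solution: y = 14e^(-4x).


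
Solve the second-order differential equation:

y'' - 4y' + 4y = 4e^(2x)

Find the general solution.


Characteristic polynomial (r - 2)² = 0; repeated root r = 2.
y_h = (C₁ + C₂x)e^(2x). Forcing matches the repeated root (resonance), so try y_p = Ax² e^(2x).
Substitute and solve for A: 2A = 4, so A = 2.
General solution: y = (C₁ + C₂x + 2x²)e^(2x).


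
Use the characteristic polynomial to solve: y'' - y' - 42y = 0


Characteristic equation: r² - r - 42 = 0.
Factor: (r - 7)(r + 6) = 0 ⇒ r = 7, -6 (distinct real).
General solution: y = C₁e^(7x) + C₂e^(-6x).


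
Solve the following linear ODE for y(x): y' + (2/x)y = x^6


P(x) = 2/x ⇒ μ = x^2.
(x^2 y)' = x^2·x^6 = x^8.
Integrate: x^2 y = x^9/(9) + C.
Solve for y: y = (1/9)x^7 + C/x^2.


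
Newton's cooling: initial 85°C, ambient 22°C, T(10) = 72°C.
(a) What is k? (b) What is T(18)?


Newton's law: T(t) = T_a + (T₀ - T_a)e^(-kt).
(a) Use T(10) = 72: (72 - 22)/(85 - 22) = e^(-k·10), so k = -ln(0.794)/10 ≈ 0.0231.
(b) Apply k to t = 18: T(18) = 22 + (63)e^(-0.416) ≈ 63.6°C.


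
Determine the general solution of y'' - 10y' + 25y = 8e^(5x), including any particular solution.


Characteristic polynomial (r - 5)² = 0; repeated root r = 5.
y_h = (C₁ + C₂x)e^(5x). Forcing matches the repeated root (resonance), so try y_p = Ax² e^(5x).
Substitute and solve for A: 2A = 8, so A = 4.
General solution: y = (C₁ + C₂x + 4x²)e^(5x).


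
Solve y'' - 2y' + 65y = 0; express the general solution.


Characteristic equation: r² - 2r + 65 = 0.
Discriminant is negative; roots r = 1 ± 8i (complex conjugate pair).
General solution uses e^(α x)(C₁ cos(β x) + C₂ sin(β x)): y = e^(x)(C₁cos(8x) + C₂sin(8x)).


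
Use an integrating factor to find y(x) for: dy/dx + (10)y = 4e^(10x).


P(x) = 10 ⇒ μ = e^(10x).
(μ y)' = 4e^(20x) ⇒ μ y = (4/20)e^(20x) + C.
Divide by μ: y = (1/5)e^(10x) + Ce^(-10x).


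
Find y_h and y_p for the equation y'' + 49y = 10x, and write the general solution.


Homogeneous: r² + 49 = 0 ⇒ r = ±7i, y_h = C₁cos(7x) + C₂sin(7x).
Polynomial forcing; try y_p = Ax + B. Then y_p'' + 49 y_p = 49(Ax + B) = 10x, so B = 0 and A = 10/49.
General solution: y = C₁cos(7x) + C₂sin(7x) + (10/49)x.


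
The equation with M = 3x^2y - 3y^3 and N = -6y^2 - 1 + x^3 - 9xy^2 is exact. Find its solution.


Check exactness: ∂M/∂y = 3x^2 - 9y^2 and ∂N/∂x = 3x^2 - 9y^2; equal, so the equation is exact.
Integrate M with respect to x (treating y as constant): ∫M dx = x^3y - 3xy^3 + h(y).
Differentiate w.r.t. y and set equal to N: the x-dependent terms already match, leaving h'(y) = -6y^2 - 1. Integrate: h(y) = -2y^3 - y.
So F(x,y) = -2y^3 - y + x^3y - 3xy^3.
General solution: -2y^3 - y + x^3y - 3xy^3 = C.


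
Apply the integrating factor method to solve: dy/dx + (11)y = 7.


P(x) = 11, Q(x) = 7; integrating factor μ = e^(11x).
(μ y)' = 7e^(11x) ⇒ μ y = (7/11)e^(11x) + C.
Divide by μ: y = 7/11 + Ce^(-11x).


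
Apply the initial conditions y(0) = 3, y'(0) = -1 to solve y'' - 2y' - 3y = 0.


Characteristic roots of r² - 2r - 3 = 0 are -1, 3.
General solution y = c₁ e^(-x) + c₂ e^(3x).
Apply y(0) = 3: c₁ + c₂ = 3. Apply y'(0) = -1: -1 c₁ + 3 c₂ = -1.
Solve: c₁ = 5/2, c₂ = 1/2.
Particular solution: y = (5/2)e^(-x) + (1/2)e^(3x).


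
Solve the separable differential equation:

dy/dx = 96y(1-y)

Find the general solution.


Separate: dy/[y(1-y)] = 96 dx.
Partial fractions: 1/[y(1-y)] = 1/y + 1/(1-y).
Integrate: ln|y/(1-y)| = 96x + C₀.
Solve for y: y = 1/(1 + Ce^(-96x)).


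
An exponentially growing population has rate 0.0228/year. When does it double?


Exponential growth: P(t) = P₀ e^(0.0228t). Set P(t)/P₀ = 2: e^(0.0228t) = 2.
Solve: t = ln(2)/0.0228 ≈ 30.40 years.


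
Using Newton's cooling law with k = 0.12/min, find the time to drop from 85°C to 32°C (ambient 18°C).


From T(t) = T_a + (T₀ - T_a)e^(-kt), set T(t) = 32:
(32 - 18) / (85 - 18) = e^(-0.12t), so t = -ln(0.209)/0.12 ≈ 13.0 minutes.


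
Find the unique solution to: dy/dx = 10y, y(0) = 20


General solution of y' = 10y is y = Ce^(10x).
Apply y(0) = 20: C = 20.
Particular solution: y = 20e^(10x).


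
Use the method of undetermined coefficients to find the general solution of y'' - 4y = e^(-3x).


Characteristic roots of r² - 4 = 0 are 2, -2.
y_h = C₁e^(2x) + C₂e^(-2x).
Forcing exponent -3 is not a characteristic root; try y_p = Ae^(-3x).
Substitute: A·(9 + (0)·-3 + (-4)) = A·5 = 1, so A = 1/5.
General solution: y = C₁e^(2x) + C₂e^(-2x) + (1/5)e^(-3x).


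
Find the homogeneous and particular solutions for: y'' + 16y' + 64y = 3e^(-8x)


Characteristic polynomial (r + 8)² = 0; repeated root r = -8.
y_h = (C₁ + C₂x)e^(-8x). Forcing matches the repeated root (resonance), so try y_p = Ax² e^(-8x).
Substitute and solve for A: 2A = 3, so A = 3/2.
General solution: y = (C₁ + C₂x + (3/2)x²)e^(-8x).


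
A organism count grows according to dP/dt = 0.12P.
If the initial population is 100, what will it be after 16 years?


The ODE dP/dt = 0.12P has solution P(t) = P(0)e^(0.12t).
Substitute P(0) = 100 and t = 16: P(16) = 100 e^(1.92) ≈ 682.


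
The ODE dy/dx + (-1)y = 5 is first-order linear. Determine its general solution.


P(x) = -1 ⇒ μ = e^(-x).
(μ y)' = 5e^(-x) ⇒ μ y = -5e^(-x) + C.
Divide by μ: y = -5 + Ce^(x).


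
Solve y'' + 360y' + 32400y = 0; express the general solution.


Characteristic equation: r² + 360r + 32400 = 0, i.e. (r + 180)² = 0.
Repeated root r = -180; include an x factor for the second linearly independent solution.
General solution: y = (C₁ + C₂x)e^(-180x).


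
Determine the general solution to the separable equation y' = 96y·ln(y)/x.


Separate: dy/[y ln(y)] = 96 dx/x.
Substitute u = ln(y): du/u = 96 dx/x.
Integrate: ln|ln(y)| = 96ln|x| + C₀, hence ln(y) = C·x^96.


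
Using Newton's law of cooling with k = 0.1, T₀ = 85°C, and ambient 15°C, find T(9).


Newton's law: dT/dt = -k(T - T_a) has solution T(t) = T_a + (T₀ - T_a)e^(-kt).
Plug in T_a = 15, T₀ = 85, k = 0.1, t = 9: T(9) = 15 + (70)e^(-0.90) ≈ 43.5°C.


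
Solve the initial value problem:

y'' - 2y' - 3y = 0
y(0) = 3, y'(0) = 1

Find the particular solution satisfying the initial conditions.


Characteristic roots of r² - 2r - 3 = 0 are -1, 3.
General solution y = c₁ e^(-x) + c₂ e^(3x).
Apply y(0) = 3: c₁ + c₂ = 3. Apply y'(0) = 1: -1 c₁ + 3 c₂ = 1.
Solve: c₁ = 2, c₂ = 1.
Particular solution: y = 2e^(-x) + e^(3x).


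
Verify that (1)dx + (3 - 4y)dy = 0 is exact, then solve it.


Check exactness: ∂M/∂y = 0 and ∂N/∂x = 0; equal, so the equation is exact.
Integrate M with respect to x (treating y as constant): ∫M dx = x + h(y).
Differentiate w.r.t. y and set equal to N: the x-dependent terms already match, leaving h'(y) = 3 - 4y. Integrate: h(y) = 3y - 2y^2.
So F(x,y) = 3y - 2y^2 + x.
General solution: 3y - 2y^2 + x = C.


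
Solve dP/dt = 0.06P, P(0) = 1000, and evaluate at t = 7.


The ODE dP/dt = 0.06P has solution P(t) = P(0)e^(0.06t).
Substitute P(0) = 1000 and t = 7: P(7) = 1000 e^(0.42) ≈ 1522.


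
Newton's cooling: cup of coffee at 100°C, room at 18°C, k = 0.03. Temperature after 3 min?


Newton's law: dT/dt = -k(T - T_a) has solution T(t) = T_a + (T₀ - T_a)e^(-kt).
Plug in T_a = 18, T₀ = 100, k = 0.03, t = 3: T(3) = 18 + (82)e^(-0.09) ≈ 92.9°C.


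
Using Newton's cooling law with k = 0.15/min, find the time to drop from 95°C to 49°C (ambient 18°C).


From T(t) = T_a + (T₀ - T_a)e^(-kt), set T(t) = 49:
(49 - 18) / (95 - 18) = e^(-0.15t), so t = -ln(0.403)/0.15 ≈ 6.1 minutes.


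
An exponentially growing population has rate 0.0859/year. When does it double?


Exponential growth: P(t) = P₀ e^(0.0859t). Set P(t)/P₀ = 2: e^(0.0859t) = 2.
Solve: t = ln(2)/0.0859 ≈ 8.07 years.


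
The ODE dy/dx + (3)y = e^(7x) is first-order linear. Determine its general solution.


P(x) = 3 ⇒ μ = e^(3x).
(μ y)' = e^(10x) ⇒ μ y = e^(10x)/10 + C.
Divide by μ: y = (1/10)e^(7x) + Ce^(-3x).


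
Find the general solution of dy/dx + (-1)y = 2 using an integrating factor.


P(x) = -1 ⇒ μ = e^(-x).
(μ y)' = 2e^(-x) ⇒ μ y = -2e^(-x) + C.
Divide by μ: y = -2 + Ce^(x).


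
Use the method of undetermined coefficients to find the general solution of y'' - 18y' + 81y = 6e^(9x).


Characteristic polynomial (r - 9)² = 0; repeated root r = 9.
y_h = (C₁ + C₂x)e^(9x). Forcing matches the repeated root (resonance), so try y_p = Ax² e^(9x).
Substitute and solve for A: 2A = 6, so A = 3.
General solution: y = (C₁ + C₂x + 3x²)e^(9x).


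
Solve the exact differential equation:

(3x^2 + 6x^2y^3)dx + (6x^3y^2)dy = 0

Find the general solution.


Check exactness: ∂M/∂y = 18x^2y^2 and ∂N/∂x = 18x^2y^2; equal, so the equation is exact.
Integrate M with respect to x (treating y as constant): ∫M dx = x^3 + 2x^3y^3 + h(y).
Differentiate w.r.t. y and set equal to N: all terms match, so h'(y) = 0 and h is a constant absorbed into C.
General solution: x^3 + 2x^3y^3 = C.


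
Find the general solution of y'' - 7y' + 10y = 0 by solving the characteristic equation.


Characteristic equation: r² - 7r + 10 = 0.
Factor: (r - 5)(r - 2) = 0 ⇒ r = 5, 2 (distinct real).
General solution: y = C₁e^(5x) + C₂e^(2x).


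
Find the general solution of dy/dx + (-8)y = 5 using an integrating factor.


P(x) = -8 ⇒ μ = e^(-8x).
(μ y)' = 5e^(-8x) ⇒ μ y = -(5/8)e^(-8x) + C.
Divide by μ: y = -5/8 + Ce^(8x).


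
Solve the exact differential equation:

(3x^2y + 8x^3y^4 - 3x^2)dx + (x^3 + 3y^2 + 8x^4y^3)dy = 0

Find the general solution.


Check exactness: ∂M/∂y = 3x^2 + 32x^3y^3 and ∂N/∂x = 3x^2 + 32x^3y^3; equal, so the equation is exact.
Integrate M with respect to x (treating y as constant): ∫M dx = x^3y + 2x^4y^4 - x^3 + h(y).
Differentiate w.r.t. y and set equal to N: the x-dependent terms already match, leaving h'(y) = 3y^2. Integrate: h(y) = y^3.
So F(x,y) = x^3y + y^3 + 2x^4y^4 - x^3.
General solution: x^3y + y^3 + 2x^4y^4 - x^3 = C.


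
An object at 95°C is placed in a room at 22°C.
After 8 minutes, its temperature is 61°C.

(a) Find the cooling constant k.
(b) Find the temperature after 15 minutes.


Newton's law: T(t) = T_a + (T₀ - T_a)e^(-kt).
(a) Use T(8) = 61: (61 - 22)/(95 - 22) = e^(-k·8), so k = -ln(0.534)/8 ≈ 0.0784.
(b) Apply k to t = 15: T(15) = 22 + (73)e^(-1.175) ≈ 44.5°C.


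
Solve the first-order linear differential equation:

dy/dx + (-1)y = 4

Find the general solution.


P(x) = -1 ⇒ μ = e^(-x).
(μ y)' = 4e^(-x) ⇒ μ y = -4e^(-x) + C.
Divide by μ: y = -4 + Ce^(x).


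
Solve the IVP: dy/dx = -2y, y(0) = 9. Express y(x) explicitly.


General solution of y' = -2y is y = Ce^(-2x).
Apply y(0) = 9: C = 9.
Particular solution: y = 9e^(-2x).


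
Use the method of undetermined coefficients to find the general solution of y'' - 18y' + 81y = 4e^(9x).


Characteristic polynomial (r - 9)² = 0; repeated root r = 9.
y_h = (C₁ + C₂x)e^(9x). Forcing matches the repeated root (resonance), so try y_p = Ax² e^(9x).
Substitute and solve for A: 2A = 4, so A = 2.
General solution: y = (C₁ + C₂x + 2x²)e^(9x).


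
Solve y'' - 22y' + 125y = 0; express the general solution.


Characteristic equation: r² - 22r + 125 = 0.
Discriminant is negative; roots r = 11 ± 2i (complex conjugate pair).
General solution uses e^(α x)(C₁ cos(β x) + C₂ sin(β x)): y = e^(11x)(C₁cos(2x) + C₂sin(2x)).


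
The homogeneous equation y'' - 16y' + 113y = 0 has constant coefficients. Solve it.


Characteristic equation: r² - 16r + 113 = 0.
Discriminant is negative; roots r = 8 ± 7i (complex conjugate pair).
General solution uses e^(α x)(C₁ cos(β x) + C₂ sin(β x)): y = e^(8x)(C₁cos(7x) + C₂sin(7x)).


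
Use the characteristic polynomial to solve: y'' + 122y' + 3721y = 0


Characteristic equation: r² + 122r + 3721 = 0, i.e. (r + 61)² = 0.
Repeated root r = -61; include an x factor for the second linearly independent solution.
General solution: y = (C₁ + C₂x)e^(-61x).


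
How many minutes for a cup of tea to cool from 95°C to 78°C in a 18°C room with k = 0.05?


From T(t) = T_a + (T₀ - T_a)e^(-kt), set T(t) = 78:
(78 - 18) / (95 - 18) = e^(-0.05t), so t = -ln(0.779)/0.05 ≈ 5.0 minutes.


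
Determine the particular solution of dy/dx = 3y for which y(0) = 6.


General solution of y' = 3y is y = Ce^(3x).
Apply y(0) = 6: C = 6.
Particular solution: y = 6e^(3x).


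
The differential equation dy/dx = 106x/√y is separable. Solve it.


Separate: √y dy = 106x dx.
Integrate: (2/3)y^(3/2) = 53x² + C.


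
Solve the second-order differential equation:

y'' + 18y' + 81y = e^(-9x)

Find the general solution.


Characteristic polynomial (r + 9)² = 0; repeated root r = -9.
y_h = (C₁ + C₂x)e^(-9x). Forcing matches the repeated root (resonance), so try y_p = Ax² e^(-9x).
Substitute and solve for A: 2A = 1, so A = 1/2.
General solution: y = (C₁ + C₂x + (1/2)x²)e^(-9x).


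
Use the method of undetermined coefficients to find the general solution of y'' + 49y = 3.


Homogeneous part: r² + 49 = 0 ⇒ r = ±7i, so y_h = C₁cos(7x) + C₂sin(7x).
Try constant y_p = A; plug in: 49A = 3 ⇒ A = 3/49.
General solution: y = C₁cos(7x) + C₂sin(7x) + 3/49.


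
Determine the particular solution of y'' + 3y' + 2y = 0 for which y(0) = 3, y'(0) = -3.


Characteristic roots of r² + 3r + 2 = 0 are -1, -2.
General solution y = c₁ e^(-x) + c₂ e^(-2x).
Apply y(0) = 3: c₁ + c₂ = 3. Apply y'(0) = -3: -1 c₁ - 2 c₂ = -3.
Solve: c₁ = 3, c₂ = 0.
Particular solution: y = 3e^(-x) + 0e^(-2x).


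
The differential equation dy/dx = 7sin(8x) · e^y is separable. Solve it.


Separate: e^(-y) dy = 7sin(8x) dx.
Integrate: -e^(-y) = -(7/8)cos(8x) + C₀.
Rearrange: e^(-y) = (7/8)cos(8x) + C.


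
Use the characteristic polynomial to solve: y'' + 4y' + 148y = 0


Characteristic equation: r² + 4r + 148 = 0.
Discriminant is negative; roots r = -2 ± 12i (complex conjugate pair).
General solution uses e^(α x)(C₁ cos(β x) + C₂ sin(β x)): y = e^(-2x)(C₁cos(12x) + C₂sin(12x)).


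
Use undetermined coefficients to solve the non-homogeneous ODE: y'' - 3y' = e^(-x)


Characteristic roots of r² - 3r = 0 are 3, 0.
y_h = C₁e^(3x) + C₂.
Forcing exponent -1 is not a characteristic root; try y_p = Ae^(-x).
Substitute: A·(1 + (-3)·-1 + (0)) = A·4 = 1, so A = 1/4.
General solution: y = C₁e^(3x) + C₂ + (1/4)e^(-x).


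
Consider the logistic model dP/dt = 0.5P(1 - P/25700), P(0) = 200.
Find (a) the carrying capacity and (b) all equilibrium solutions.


Logistic ODE dP/dt = 0.5P(1 - P/25700) has equilibria where dP/dt = 0, i.e. P = 0 or P = 25700.
The coefficient (1 - P/K) = 0 when P = K, identifying K = 25700 as the carrying capacity.
(a) K = 25700; (b) equilibria P = 0 and P = 25700.


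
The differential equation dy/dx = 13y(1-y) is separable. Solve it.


Separate: dy/[y(1-y)] = 13 dx.
Partial fractions: 1/[y(1-y)] = 1/y + 1/(1-y).
Integrate: ln|y/(1-y)| = 13x + C₀.
Solve for y: y = 1/(1 + Ce^(-13x)).


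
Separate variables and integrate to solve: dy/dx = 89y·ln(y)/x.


Separate: dy/[y ln(y)] = 89 dx/x.
Substitute u = ln(y): du/u = 89 dx/x.
Integrate: ln|ln(y)| = 89ln|x| + C₀, hence ln(y) = C·x^89.


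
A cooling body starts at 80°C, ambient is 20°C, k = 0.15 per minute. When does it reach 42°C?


From T(t) = T_a + (T₀ - T_a)e^(-kt), set T(t) = 42:
(42 - 20) / (80 - 20) = e^(-0.15t), so t = -ln(0.367)/0.15 ≈ 6.7 minutes.


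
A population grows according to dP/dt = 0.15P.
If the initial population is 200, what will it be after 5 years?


The ODE dP/dt = 0.15P has solution P(t) = P(0)e^(0.15t).
Substitute P(0) = 200 and t = 5: P(5) = 200 e^(0.75) ≈ 423.


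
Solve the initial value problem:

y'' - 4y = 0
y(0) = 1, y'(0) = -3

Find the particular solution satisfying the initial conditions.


Characteristic roots of r² - 4 = 0 are -2, 2.
General solution y = c₁ e^(-2x) + c₂ e^(2x).
Apply y(0) = 1: c₁ + c₂ = 1. Apply y'(0) = -3: -2 c₁ + 2 c₂ = -3.
Solve: c₁ = 5/4, c₂ = -1/4.
Particular solution: y = (5/4)e^(-2x) - (1/4)e^(2x).


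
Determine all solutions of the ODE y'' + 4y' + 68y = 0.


Characteristic equation: r² + 4r + 68 = 0.
Discriminant is negative; roots r = -2 ± 8i (complex conjugate pair).
General solution uses e^(α x)(C₁ cos(β x) + C₂ sin(β x)): y = e^(-2x)(C₁cos(8x) + C₂sin(8x)).


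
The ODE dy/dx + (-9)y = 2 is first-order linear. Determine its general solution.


P(x) = -9 ⇒ μ = e^(-9x).
(μ y)' = 2e^(-9x) ⇒ μ y = -(2/9)e^(-9x) + C.
Divide by μ: y = -2/9 + Ce^(9x).


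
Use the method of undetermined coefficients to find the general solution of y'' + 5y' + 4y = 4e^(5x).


Characteristic roots of r² + 5r + 4 = 0 are -1, -4.
y_h = C₁e^(-x) + C₂e^(-4x).
Forcing exponent 5 is not a characteristic root; try y_p = Ae^(5x).
Substitute: A·(25 + (5)·5 + (4)) = A·54 = 4, so A = 2/27.
General solution: y = C₁e^(-x) + C₂e^(-4x) + (2/27)e^(5x).


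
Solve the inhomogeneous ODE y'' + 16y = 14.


Homogeneous part: r² + 16 = 0 ⇒ r = ±4i, so y_h = C₁cos(4x) + C₂sin(4x).
Try constant y_p = A; plug in: 16A = 14 ⇒ A = 7/8.
General solution: y = C₁cos(4x) + C₂sin(4x) + 7/8.


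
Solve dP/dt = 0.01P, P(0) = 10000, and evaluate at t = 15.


The ODE dP/dt = 0.01P has solution P(t) = P(0)e^(0.01t).
Substitute P(0) = 10000 and t = 15: P(15) = 10000 e^(0.15) ≈ 11618.


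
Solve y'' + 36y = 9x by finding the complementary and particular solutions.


Homogeneous: r² + 36 = 0 ⇒ r = ±6i, y_h = C₁cos(6x) + C₂sin(6x).
Polynomial forcing; try y_p = Ax + B. Then y_p'' + 36 y_p = 36(Ax + B) = 9x, so B = 0 and A = 1/4.
General solution: y = C₁cos(6x) + C₂sin(6x) + (1/4)x.


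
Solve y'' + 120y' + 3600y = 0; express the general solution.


Characteristic equation: r² + 120r + 3600 = 0, i.e. (r + 60)² = 0.
Repeated root r = -60; include an x factor for the second linearly independent solution.
General solution: y = (C₁ + C₂x)e^(-60x).


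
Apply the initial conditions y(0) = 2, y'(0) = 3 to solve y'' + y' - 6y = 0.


Characteristic roots of r² + r - 6 = 0 are 2, -3.
General solution y = c₁ e^(2x) + c₂ e^(-3x).
Apply y(0) = 2: c₁ + c₂ = 2. Apply y'(0) = 3: 2 c₁ - 3 c₂ = 3.
Solve: c₁ = 9/5, c₂ = 1/5.
Particular solution: y = (9/5)e^(2x) + (1/5)e^(-3x).


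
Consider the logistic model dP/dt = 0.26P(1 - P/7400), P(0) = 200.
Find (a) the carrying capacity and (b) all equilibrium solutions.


Logistic ODE dP/dt = 0.26P(1 - P/7400) has equilibria where dP/dt = 0, i.e. P = 0 or P = 7400.
The coefficient (1 - P/K) = 0 when P = K, identifying K = 7400 as the carrying capacity.
(a) K = 7400; (b) equilibria P = 0 and P = 7400.


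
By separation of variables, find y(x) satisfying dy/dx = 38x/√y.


Separate: √y dy = 38x dx.
Integrate: (2/3)y^(3/2) = 19x² + C.


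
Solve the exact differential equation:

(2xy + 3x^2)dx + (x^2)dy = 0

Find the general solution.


Check exactness: ∂M/∂y = 2x and ∂N/∂x = 2x; equal, so the equation is exact.
Integrate M with respect to x (treating y as constant): ∫M dx = x^2y + x^3 + h(y).
Differentiate w.r.t. y and set equal to N: all terms match, so h'(y) = 0 and h is a constant absorbed into C.
General solution: x^2y + x^3 = C.


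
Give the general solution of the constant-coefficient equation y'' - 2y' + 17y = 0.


Characteristic equation: r² - 2r + 17 = 0.
Discriminant is negative; roots r = 1 ± 4i (complex conjugate pair).
General solution uses e^(α x)(C₁ cos(β x) + C₂ sin(β x)): y = e^(x)(C₁cos(4x) + C₂sin(4x)).


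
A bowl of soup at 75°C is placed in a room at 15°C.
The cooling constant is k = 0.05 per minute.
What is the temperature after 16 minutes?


Newton's law: dT/dt = -k(T - T_a) has solution T(t) = T_a + (T₀ - T_a)e^(-kt).
Plug in T_a = 15, T₀ = 75, k = 0.05, t = 16: T(16) = 15 + (60)e^(-0.80) ≈ 42.0°C.


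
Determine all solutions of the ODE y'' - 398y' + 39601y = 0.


Characteristic equation: r² - 398r + 39601 = 0, i.e. (r - 199)² = 0.
Repeated root r = 199; include an x factor for the second linearly independent solution.
General solution: y = (C₁ + C₂x)e^(199x).


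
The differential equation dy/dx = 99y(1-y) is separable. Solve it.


Separate: dy/[y(1-y)] = 99 dx.
Partial fractions: 1/[y(1-y)] = 1/y + 1/(1-y).
Integrate: ln|y/(1-y)| = 99x + C₀.
Solve for y: y = 1/(1 + Ce^(-99x)).


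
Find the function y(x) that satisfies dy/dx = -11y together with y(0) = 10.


General solution of y' = -11y is y = Ce^(-11x).
Apply y(0) = 10: C = 10.
Particular solution: y = 10e^(-11x).


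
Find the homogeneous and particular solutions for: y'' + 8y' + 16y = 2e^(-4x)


Characteristic polynomial (r + 4)² = 0; repeated root r = -4.
y_h = (C₁ + C₂x)e^(-4x). Forcing matches the repeated root (resonance), so try y_p = Ax² e^(-4x).
Substitute and solve for A: 2A = 2, so A = 1.
General solution: y = (C₁ + C₂x + x²)e^(-4x).


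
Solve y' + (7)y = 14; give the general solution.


P(x) = 7, Q(x) = 14; integrating factor μ = e^(7x).
(μ y)' = 14e^(7x) ⇒ μ y = 2e^(7x) + C.
Divide by μ: y = 2 + Ce^(-7x).


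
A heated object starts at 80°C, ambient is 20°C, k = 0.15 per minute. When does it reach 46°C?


From T(t) = T_a + (T₀ - T_a)e^(-kt), set T(t) = 46:
(46 - 20) / (80 - 20) = e^(-0.15t), so t = -ln(0.433)/0.15 ≈ 5.6 minutes.


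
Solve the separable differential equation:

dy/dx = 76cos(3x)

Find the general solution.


g(y) = 1, so integrate directly: y = ∫ 76cos(3x) dx = (76/3)sin(3x) + C.


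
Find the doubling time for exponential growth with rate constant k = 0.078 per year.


Exponential growth: P(t) = P₀ e^(0.078t). Set P(t)/P₀ = 2: e^(0.078t) = 2.
Solve: t = ln(2)/0.078 ≈ 8.89 years.


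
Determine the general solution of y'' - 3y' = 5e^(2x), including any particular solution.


Characteristic roots of r² - 3r = 0 are 0, 3.
y_h = C₁ + C₂e^(3x).
Forcing exponent 2 is not a characteristic root; try y_p = Ae^(2x).
Substitute: A·(4 + (-3)·2 + (0)) = A·-2 = 5, so A = -5/2.
General solution: y = C₁ + C₂e^(3x) - (5/2)e^(2x).


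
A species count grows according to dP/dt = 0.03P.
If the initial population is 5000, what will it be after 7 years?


The ODE dP/dt = 0.03P has solution P(t) = P(0)e^(0.03t).
Substitute P(0) = 5000 and t = 7: P(7) = 5000 e^(0.21) ≈ 6168.


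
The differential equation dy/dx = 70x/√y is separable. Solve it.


Separate: √y dy = 70x dx.
Integrate: (2/3)y^(3/2) = 35x² + C.


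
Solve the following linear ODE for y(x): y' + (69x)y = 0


P(x) = 69x ⇒ μ = e^((69/2)x²).
Q(x) = 0 so μ y is constant: y = Ce^(-(69/2)x²).


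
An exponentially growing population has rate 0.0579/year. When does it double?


Exponential growth: P(t) = P₀ e^(0.0579t). Set P(t)/P₀ = 2: e^(0.0579t) = 2.
Solve: t = ln(2)/0.0579 ≈ 11.97 years.


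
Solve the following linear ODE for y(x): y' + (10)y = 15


P(x) = 10, Q(x) = 15; integrating factor μ = e^(10x).
(μ y)' = 15e^(10x) ⇒ μ y = (3/2)e^(10x) + C.
Divide by μ: y = 3/2 + Ce^(-10x).


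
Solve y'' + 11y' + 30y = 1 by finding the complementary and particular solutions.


Characteristic roots of r² + 11r + 30 = 0 are -5, -6.
y_h = C₁e^(-5x) + C₂e^(-6x).
Constant forcing; try y_p = A. Then 30A = 1 ⇒ A = 1/30.
General solution: y = C₁e^(-5x) + C₂e^(-6x) + 1/30.


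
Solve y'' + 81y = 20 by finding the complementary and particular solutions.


Homogeneous part: r² + 81 = 0 ⇒ r = ±9i, so y_h = C₁cos(9x) + C₂sin(9x).
Try constant y_p = A; plug in: 81A = 20 ⇒ A = 20/81.
General solution: y = C₁cos(9x) + C₂sin(9x) + 20/81.


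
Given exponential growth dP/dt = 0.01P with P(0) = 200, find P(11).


The ODE dP/dt = 0.01P has solution P(t) = P(0)e^(0.01t).
Substitute P(0) = 200 and t = 11: P(11) = 200 e^(0.11) ≈ 223.


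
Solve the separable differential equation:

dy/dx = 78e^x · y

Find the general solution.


Separate variables: dy/y = 78e^x dx.
Integrate: ln|y| = 78e^x + C₀.
Exponentiate: y = Ce^(78e^x).


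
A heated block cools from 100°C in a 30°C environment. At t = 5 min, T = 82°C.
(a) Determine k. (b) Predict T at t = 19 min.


Newton's law: T(t) = T_a + (T₀ - T_a)e^(-kt).
(a) Use T(5) = 82: (82 - 30)/(100 - 30) = e^(-k·5), so k = -ln(0.743)/5 ≈ 0.0595.
(b) Apply k to t = 19: T(19) = 30 + (70)e^(-1.130) ≈ 52.6°C.


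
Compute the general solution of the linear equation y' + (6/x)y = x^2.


P(x) = 6/x ⇒ μ = x^6.
(x^6 y)' = x^8 ⇒ x^6 y = x^9/(9) + C.
Solve for y: y = (1/9)x^3 + C/x^6.


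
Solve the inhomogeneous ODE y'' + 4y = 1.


Homogeneous part: r² + 4 = 0 ⇒ r = ±2i, so y_h = C₁cos(2x) + C₂sin(2x).
Try constant y_p = A; plug in: 4A = 1 ⇒ A = 1/4.
General solution: y = C₁cos(2x) + C₂sin(2x) + 1/4.


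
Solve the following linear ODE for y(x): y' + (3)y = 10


P(x) = 3, Q(x) = 10; integrating factor μ = e^(3x).
(μ y)' = 10e^(3x) ⇒ μ y = (10/3)e^(3x) + C.
Divide by μ: y = 10/3 + Ce^(-3x).


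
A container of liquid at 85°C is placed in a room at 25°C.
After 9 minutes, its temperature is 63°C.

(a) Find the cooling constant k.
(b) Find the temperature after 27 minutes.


Newton's law: T(t) = T_a + (T₀ - T_a)e^(-kt).
(a) Use T(9) = 63: (63 - 25)/(85 - 25) = e^(-k·9), so k = -ln(0.633)/9 ≈ 0.0508.
(b) Apply k to t = 27: T(27) = 25 + (60)e^(-1.370) ≈ 40.2°C.


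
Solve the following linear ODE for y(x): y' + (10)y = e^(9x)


P(x) = 10 ⇒ μ = e^(10x).
(μ y)' = e^(19x) ⇒ μ y = e^(19x)/19 + C.
Divide by μ: y = (1/19)e^(9x) + Ce^(-10x).


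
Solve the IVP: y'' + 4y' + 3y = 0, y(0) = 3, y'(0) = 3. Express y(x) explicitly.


Characteristic roots of r² + 4r + 3 = 0 are -3, -1.
General solution y = c₁ e^(-3x) + c₂ e^(-x).
Apply y(0) = 3: c₁ + c₂ = 3. Apply y'(0) = 3: -3 c₁ - 1 c₂ = 3.
Solve: c₁ = -3, c₂ = 6.
Particular solution: y = -3e^(-3x) + 6e^(-x).


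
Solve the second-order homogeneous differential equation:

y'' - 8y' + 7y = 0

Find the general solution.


Characteristic equation: r² - 8r + 7 = 0.
Factor: (r - 1)(r - 7) = 0 ⇒ r = 1, 7 (distinct real).
General solution: y = C₁e^(x) + C₂e^(7x).


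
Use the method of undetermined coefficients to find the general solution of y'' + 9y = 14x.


Homogeneous: r² + 9 = 0 ⇒ r = ±3i, y_h = C₁cos(3x) + C₂sin(3x).
Polynomial forcing; try y_p = Ax + B. Then y_p'' + 9 y_p = 9(Ax + B) = 14x, so B = 0 and A = 14/9.
General solution: y = C₁cos(3x) + C₂sin(3x) + (14/9)x.


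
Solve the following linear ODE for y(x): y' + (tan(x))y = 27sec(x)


P(x) = tan(x) ⇒ μ = e^(∫tan(x)dx) = sec(x).
(sec(x) y)' = 27sec²(x) ⇒ sec(x) y = 27tan(x) + C.
Multiply by cos(x): y = 27sin(x) + C·cos(x).


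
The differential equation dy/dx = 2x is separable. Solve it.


Integrate both sides with respect to x: y = ∫ 2x dx = x^2 + C.


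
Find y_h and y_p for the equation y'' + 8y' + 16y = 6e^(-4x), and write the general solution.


Characteristic polynomial (r + 4)² = 0; repeated root r = -4.
y_h = (C₁ + C₂x)e^(-4x). Forcing matches the repeated root (resonance), so try y_p = Ax² e^(-4x).
Substitute and solve for A: 2A = 6, so A = 3.
General solution: y = (C₁ + C₂x + 3x²)e^(-4x).


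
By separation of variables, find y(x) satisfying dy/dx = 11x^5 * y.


Separate variables: dy/y = 11x^5 dx.
Integrate: ln|y| = (11/6)x^6 + C₀.
Exponentiate: y = Ce^((11/6)x^6).


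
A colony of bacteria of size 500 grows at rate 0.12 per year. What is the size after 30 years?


The ODE dP/dt = 0.12P has solution P(t) = P(0)e^(0.12t).
Substitute P(0) = 500 and t = 30: P(30) = 500 e^(3.60) ≈ 18299.
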